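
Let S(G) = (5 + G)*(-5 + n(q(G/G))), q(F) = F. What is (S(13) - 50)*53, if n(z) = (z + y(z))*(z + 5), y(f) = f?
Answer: 4028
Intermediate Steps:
n(z) = 2*z*(5 + z) (n(z) = (z + z)*(z + 5) = (2*z)*(5 + z) = 2*z*(5 + z))
S(G) = 35 + 7*G (S(G) = (5 + G)*(-5 + 2*(G/G)*(5 + G/G)) = (5 + G)*(-5 + 2*1*(5 + 1)) = (5 + G)*(-5 + 2*1*6) = (5 + G)*(-5 + 12) = (5 + G)*7 = 35 + 7*G)
(S(13) - 50)*53 = ((35 + 7*13) - 50)*53 = ((35 + 91) - 50)*53 = (126 - 50)*53 = 76*53 = 4028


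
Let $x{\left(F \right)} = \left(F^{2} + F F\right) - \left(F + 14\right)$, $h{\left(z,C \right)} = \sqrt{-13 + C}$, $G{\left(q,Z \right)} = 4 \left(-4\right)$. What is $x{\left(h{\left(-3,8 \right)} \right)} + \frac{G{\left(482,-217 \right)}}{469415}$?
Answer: $- \frac{11265976}{469415} - i \sqrt{5} \approx -24.0 - 2.2361 i$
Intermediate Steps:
$G{\left(q,Z \right)} = -16$
$x{\left(F \right)} = -14 - F + 2 F^{2}$ ($x{\left(F \right)} = \left(F^{2} + F^{2}\right) - \left(14 + F\right) = 2 F^{2} - \left(14 + F\right) = -14 - F + 2 F^{2}$)
$x{\left(h{\left(-3,8 \right)} \right)} + \frac{G{\left(482,-217 \right)}}{469415} = \left(-14 - \sqrt{-13 + 8} + 2 \left(\sqrt{-13 + 8}\right)^{2}\right) - \frac{16}{469415} = \left(-14 - \sqrt{-5} + 2 \left(\sqrt{-5}\right)^{2}\right) - \frac{16}{469415} = \left(-14 - i \sqrt{5} + 2 \left(i \sqrt{5}\right)^{2}\right) - \frac{16}{469415} = \left(-14 - i \sqrt{5} + 2 \left(-5\right)\right) - \frac{16}{469415} = \left(-14 - i \sqrt{5} - 10\right) - \frac{16}{469415} = \left(-24 - i \sqrt{5}\right) - \frac{16}{469415} = - \frac{11265976}{469415} - i \sqrt{5}$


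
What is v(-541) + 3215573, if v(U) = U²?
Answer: 3508254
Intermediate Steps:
v(-541) + 3215573 = (-541)² + 3215573 = 292681 + 3215573 = 3508254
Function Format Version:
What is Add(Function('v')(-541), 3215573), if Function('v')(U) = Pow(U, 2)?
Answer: 3508254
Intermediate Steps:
Add(Function('v')(-541), 3215573) = Add(Pow(-541, 2), 3215573) = Add(292681, 3215573) = 3508254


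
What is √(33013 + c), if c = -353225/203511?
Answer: √1367218527272598/203511 ≈ 181.69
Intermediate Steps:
c = -353225/203511 (c = -353225*1/203511 = -353225/203511 ≈ -1.7357)
√(33013 + c) = √(33013 - 353225/203511) = √(6718155418/203511) = √1367218527272598/203511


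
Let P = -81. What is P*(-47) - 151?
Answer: 3656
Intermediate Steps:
P*(-47) - 151 = -81*(-47) - 151 = 3807 - 151 = 3656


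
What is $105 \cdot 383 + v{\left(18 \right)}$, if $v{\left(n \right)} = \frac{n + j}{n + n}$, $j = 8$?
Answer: $\frac{723883}{18} \approx 40216.0$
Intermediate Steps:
$v{\left(n \right)} = \frac{8 + n}{2 n}$ ($v{\left(n \right)} = \frac{n + 8}{n + n} = \frac{8 + n}{2 n}$)
$105 \cdot 383 + v{\left(18 \right)} = 105 \cdot 383 + \frac{8 + 18}{2 \cdot 18} = 40215 + \frac{1}{2} \cdot \frac{1}{18} \cdot 26 = 40215 + \frac{13}{18} = \frac{723883}{18}$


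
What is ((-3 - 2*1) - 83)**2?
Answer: 7744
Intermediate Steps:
((-3 - 2*1) - 83)**2 = ((-3 - 2) - 83)**2 = (-5 - 83)**2 = (-88)**2 = 7744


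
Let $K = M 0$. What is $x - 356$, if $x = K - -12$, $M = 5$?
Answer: $-344$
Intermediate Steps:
$K = 0$ ($K = 5 \cdot 0 = 0$)
$x = 12$ ($x = 0 - -12 = 0 + 12 = 12$)
$x - 356 = 12 - 356 = -344$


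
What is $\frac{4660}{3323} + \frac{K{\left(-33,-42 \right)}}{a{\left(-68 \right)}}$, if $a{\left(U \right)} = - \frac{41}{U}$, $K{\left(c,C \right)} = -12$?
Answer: $- \frac{2520508}{136243} \approx -18.5$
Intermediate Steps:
$\frac{4660}{3323} + \frac{K{\left(-33,-42 \right)}}{a{\left(-68 \right)}} = \frac{4660}{3323} - \frac{12}{\left(-41\right) \frac{1}{-68}} = 4660 \cdot \frac{1}{3323} - \frac{12}{\left(-41\right) \left(- \frac{1}{68}\right)} = \frac{4660}{3323} - \frac{12}{\frac{41}{68}} = \frac{4660}{3323} - \frac{816}{41} = - \frac{2520508}{136243}$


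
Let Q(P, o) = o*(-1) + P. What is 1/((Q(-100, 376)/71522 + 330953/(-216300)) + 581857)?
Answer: 1105014900/642958956570781 ≈ 1.7186e-6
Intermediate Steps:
Q(P, o) = P - o (Q(P, o) = -o + P = P - o)
1/((Q(-100, 376)/71522 + 330953/(-216300)) + 581857) = 1/(((-100 - 1*376)/71522 + 330953/(-216300)) + 581857) = 1/(((-100 - 376)*(1/71522) + 330953*(-1/216300)) + 581857) = 1/((-476*1/71522 - 47279/30900) + 581857) = 1/((-238/35761 - 47279/30900) + 581857) = 1/(-1698098519/1105014900 + 581857) = 1/(642958956570781/1105014900) = 1105014900/642958956570781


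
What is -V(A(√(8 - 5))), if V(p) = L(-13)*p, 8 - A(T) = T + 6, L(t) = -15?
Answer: 30 - 15*√3 ≈ 4.0192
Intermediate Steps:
A(T) = 2 - T (A(T) = 8 - (T + 6) = 8 - (6 + T) = 8 + (-6 - T) = 2 - T)
V(p) = -15*p
-V(A(√(8 - 5))) = -(-15)*(2 - √(8 - 5)) = -(-15)*(2 - √3) = -(-30 + 15*√3) = 30 - 15*√3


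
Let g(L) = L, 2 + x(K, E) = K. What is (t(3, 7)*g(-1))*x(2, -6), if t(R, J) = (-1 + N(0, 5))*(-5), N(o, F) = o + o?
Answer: 0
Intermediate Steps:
N(o, F) = 2*o
x(K, E) = -2 + K
t(R, J) = 5 (t(R, J) = (-1 + 2*0)*(-5) = (-1 + 0)*(-5) = -1*(-5) = 5)
(t(3, 7)*g(-1))*x(2, -6) = (5*(-1))*(-2 + 2) = -5*0 = 0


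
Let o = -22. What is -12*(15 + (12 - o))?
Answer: -588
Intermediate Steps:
-12*(15 + (12 - o)) = -12*(15 + (12 - 1*(-22))) = -12*(15 + (12 + 22)) = -12*(15 + 34) = -12*49 = -588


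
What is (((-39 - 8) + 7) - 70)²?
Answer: 12100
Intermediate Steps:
(((-39 - 8) + 7) - 70)² = ((-47 + 7) - 70)² = (-40 - 70)² = (-110)² = 12100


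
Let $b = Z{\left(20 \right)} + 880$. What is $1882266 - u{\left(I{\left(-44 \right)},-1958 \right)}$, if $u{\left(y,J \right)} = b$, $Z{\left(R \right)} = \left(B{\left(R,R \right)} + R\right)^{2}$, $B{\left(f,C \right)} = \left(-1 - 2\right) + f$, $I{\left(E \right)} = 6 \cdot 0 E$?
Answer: $1880017$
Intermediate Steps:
$I{\left(E \right)} = 0$ ($I{\left(E \right)} = 0 E = 0$)
$B{\left(f,C \right)} = -3 + f$
$Z{\left(R \right)} = \left(-3 + 2 R\right)^{2}$ ($Z{\left(R \right)} = \left(\left(-3 + R\right) + R\right)^{2} = \left(-3 + 2 R\right)^{2}$)
$b = 2249$ ($b = \left(-3 + 2 \cdot 20\right)^{2} + 880 = \left(-3 + 40\right)^{2} + 880 = 37^{2} + 880 = 1369 + 880 = 2249$)
$u{\left(y,J \right)} = 2249$
$1882266 - u{\left(I{\left(-44 \right)},-1958 \right)} = 1882266 - 2249 = 1880017$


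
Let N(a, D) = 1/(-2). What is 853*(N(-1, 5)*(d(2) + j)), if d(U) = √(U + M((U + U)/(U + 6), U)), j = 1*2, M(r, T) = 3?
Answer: -853 - 853*√5/2 ≈ -1806.7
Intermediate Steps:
N(a, D) = -½
j = 2
d(U) = √(3 + U) (d(U) = √(U + 3) = √(3 + U))
853*(N(-1, 5)*(d(2) + j)) = 853*(-(√(3 + 2) + 2)/2) = 853*(-(√5 + 2)/2) = 853*(-(2 + √5)/2) = 853*(-1 - √5/2) = -853 - 853*√5/2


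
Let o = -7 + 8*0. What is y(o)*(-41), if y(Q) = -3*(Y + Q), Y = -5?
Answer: -1476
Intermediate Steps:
o = -7 (o = -7 + 0 = -7)
y(Q) = 15 - 3*Q (y(Q) = -3*(-5 + Q) = 15 - 3*Q)
y(o)*(-41) = (15 - 3*(-7))*(-41) = (15 + 21)*(-41) = 36*(-41) = -1476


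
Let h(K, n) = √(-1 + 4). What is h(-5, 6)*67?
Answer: 67*√3 ≈ 116.05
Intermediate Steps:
h(K, n) = √3
h(-5, 6)*67 = √3*67 = 67*√3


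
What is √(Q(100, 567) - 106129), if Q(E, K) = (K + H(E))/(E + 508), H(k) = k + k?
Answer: I*√2451975270/152 ≈ 325.77*I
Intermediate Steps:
H(k) = 2*k
Q(E, K) = (K + 2*E)/(508 + E) (Q(E, K) = (K + 2*E)/(E + 508) = (K + 2*E)/(508 + E))
√(Q(100, 567) - 106129) = √((567 + 2*100)/(508 + 100) - 106129) = √((567 + 200)/608 - 106129) = √((1/608)*767 - 106129) = √(767/608 - 106129) = √(-64525665/608) = I*√2451975270/152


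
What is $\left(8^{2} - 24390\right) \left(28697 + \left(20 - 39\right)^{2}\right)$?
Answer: $-706864908$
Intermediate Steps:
$\left(8^{2} - 24390\right) \left(28697 + \left(20 - 39\right)^{2}\right) = \left(64 - 24390\right) \left(28697 + \left(-19\right)^{2}\right) = - 24326 \left(28697 + 361\right) = \left(-24326\right) 29058 = -706864908$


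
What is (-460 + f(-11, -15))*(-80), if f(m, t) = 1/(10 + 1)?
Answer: 404720/11 ≈ 36793.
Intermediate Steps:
f(m, t) = 1/11
(-460 + f(-11, -15))*(-80) = (-460 + 1/11)*(-80) = -5059/11*(-80) = 404720/11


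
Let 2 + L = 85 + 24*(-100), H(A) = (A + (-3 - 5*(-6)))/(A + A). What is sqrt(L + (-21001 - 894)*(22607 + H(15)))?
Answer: I*sqrt(495013235) ≈ 22249.0*I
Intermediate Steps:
H(A) = (27 + A)/(2*A) (H(A) = (A + (-3 + 30))/((2*A)) = (A + 27)*(1/(2*A)) = (27 + A)*(1/(2*A)) = (27 + A)/(2*A))
L = -2317 (L = -2 + (85 + 24*(-100)) = -2 + (85 - 2400) = -2 - 2315 = -2317)
sqrt(L + (-21001 - 894)*(22607 + H(15))) = sqrt(-2317 + (-21001 - 894)*(22607 + (1/2)*(27 + 15)/15)) = sqrt(-2317 - 21895*(22607 + (1/2)*(1/15)*42)) = sqrt(-2317 - 21895*(22607 + 7/5)) = sqrt(-2317 - 21895*113042/5) = sqrt(-2317 - 495010918) = sqrt(-495013235) = I*sqrt(495013235)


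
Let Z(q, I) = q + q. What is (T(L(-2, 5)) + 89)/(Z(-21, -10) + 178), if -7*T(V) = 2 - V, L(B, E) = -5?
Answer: 11/17 ≈ 0.64706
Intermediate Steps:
T(V) = -2/7 + V/7 (T(V) = -(2 - V)/7 = -2/7 + V/7)
Z(q, I) = 2*q
(T(L(-2, 5)) + 89)/(Z(-21, -10) + 178) = ((-2/7 + (1/7)*(-5)) + 89)/(2*(-21) + 178) = ((-2/7 - 5/7) + 89)/(-42 + 178) = (-1 + 89)/136 = 88*(1/136) = 11/17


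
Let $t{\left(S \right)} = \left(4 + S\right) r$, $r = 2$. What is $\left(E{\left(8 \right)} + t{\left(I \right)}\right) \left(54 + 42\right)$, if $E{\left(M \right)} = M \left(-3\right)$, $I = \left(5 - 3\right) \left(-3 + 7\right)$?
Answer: $0$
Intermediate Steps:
$I = 8$ ($I = 2 \cdot 4 = 8$)
$E{\left(M \right)} = - 3 M$
$t{\left(S \right)} = 8 + 2 S$ ($t{\left(S \right)} = \left(4 + S\right) 2 = 8 + 2 S$)
$\left(E{\left(8 \right)} + t{\left(I \right)}\right) \left(54 + 42\right) = \left(\left(-3\right) 8 + \left(8 + 2 \cdot 8\right)\right) \left(54 + 42\right) = \left(-24 + \left(8 + 16\right)\right) 96 = \left(-24 + 24\right) 96 = 0 \cdot 96 = 0$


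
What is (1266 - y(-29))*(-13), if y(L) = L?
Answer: -16835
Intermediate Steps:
(1266 - y(-29))*(-13) = (1266 - 1*(-29))*(-13) = (1266 + 29)*(-13) = 1295*(-13) = -16835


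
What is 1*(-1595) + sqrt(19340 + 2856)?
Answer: -1595 + 2*sqrt(5549) ≈ -1446.0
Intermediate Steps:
1*(-1595) + sqrt(19340 + 2856) = -1595 + sqrt(22196) = -1595 + 2*sqrt(5549)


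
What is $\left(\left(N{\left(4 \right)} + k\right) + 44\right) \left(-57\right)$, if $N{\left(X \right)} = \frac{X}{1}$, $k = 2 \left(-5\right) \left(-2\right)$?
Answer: $-3876$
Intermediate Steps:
$k = 20$ ($k = \left(-10\right) \left(-2\right) = 20$)
$N{\left(X \right)} = X$ ($N{\left(X \right)} = X 1 = X$)
$\left(\left(N{\left(4 \right)} + k\right) + 44\right) \left(-57\right) = \left(\left(4 + 20\right) + 44\right) \left(-57\right) = \left(24 + 44\right) \left(-57\right) = 68 \left(-57\right) = -3876$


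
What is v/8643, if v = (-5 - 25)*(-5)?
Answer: 50/2881 ≈ 0.017355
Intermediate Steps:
v = 150 (v = -30*(-5) = 150)
v/8643 = 150/8643 = 150*(1/8643) = 50/2881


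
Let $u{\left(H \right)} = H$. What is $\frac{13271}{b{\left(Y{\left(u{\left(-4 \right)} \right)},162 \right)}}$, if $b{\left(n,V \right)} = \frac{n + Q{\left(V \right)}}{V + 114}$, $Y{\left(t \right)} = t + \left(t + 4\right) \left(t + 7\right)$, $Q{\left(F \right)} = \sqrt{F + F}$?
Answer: $\frac{1831398}{7} \approx 2.6163 \cdot 10^{5}$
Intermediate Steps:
$Q{\left(F \right)} = \sqrt{2} \sqrt{F}$ ($Q{\left(F \right)} = \sqrt{2 F} = \sqrt{2} \sqrt{F}$)
$Y{\left(t \right)} = t + \left(4 + t\right) \left(7 + t\right)$
$b{\left(n,V \right)} = \frac{n + \sqrt{2} \sqrt{V}}{114 + V}$ ($b{\left(n,V \right)} = \frac{n + \sqrt{2} \sqrt{V}}{V + 114} = \frac{n + \sqrt{2} \sqrt{V}}{114 + V}$)
$\frac{13271}{b{\left(Y{\left(u{\left(-4 \right)} \right)},162 \right)}} = \frac{13271}{\frac{1}{114 + 162} \left(\left(28 + \left(-4\right)^{2} + 12 \left(-4\right)\right) + \sqrt{2} \sqrt{162}\right)} = \frac{13271}{\frac{1}{276} \left(\left(28 + 16 - 48\right) + \sqrt{2} \cdot 9 \sqrt{2}\right)} = \frac{13271}{\frac{1}{276} \left(-4 + 18\right)} = \frac{13271}{\frac{1}{276} \cdot 14} = \frac{13271}{\frac{7}{138}} = 13271 \cdot \frac{138}{7} = \frac{1831398}{7}$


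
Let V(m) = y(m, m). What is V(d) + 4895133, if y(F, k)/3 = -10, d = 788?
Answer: 4895103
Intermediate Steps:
y(F, k) = -30 (y(F, k) = 3*(-10) = -30)
V(m) = -30
V(d) + 4895133 = -30 + 4895133 = 4895103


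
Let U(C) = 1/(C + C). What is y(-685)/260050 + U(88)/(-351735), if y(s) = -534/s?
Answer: 3287932799/1102746487458000 ≈ 2.9816e-6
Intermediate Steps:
U(C) = 1/(2*C)
y(-685)/260050 + U(88)/(-351735) = -534/(-685)/260050 + ((½)/88)/(-351735) = -534*(-1/685)*(1/260050) + ((½)*(1/88))*(-1/351735) = (534/685)*(1/260050) + (1/176)*(-1/351735) = 267/89067125 - 1/61905360 = 3287932799/1102746487458000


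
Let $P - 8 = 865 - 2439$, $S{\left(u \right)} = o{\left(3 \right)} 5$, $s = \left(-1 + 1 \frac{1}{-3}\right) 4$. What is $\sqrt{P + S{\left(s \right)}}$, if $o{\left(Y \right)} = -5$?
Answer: $i \sqrt{1591} \approx 39.887 i$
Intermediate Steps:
$s = - \frac{16}{3}$ ($s = \left(-1 + 1 \left(- \frac{1}{3}\right)\right) 4 = \left(-1 - \frac{1}{3}\right) 4 = \left(- \frac{4}{3}\right) 4 = - \frac{16}{3} \approx -5.3333$)
$S{\left(u \right)} = -25$ ($S{\left(u \right)} = \left(-5\right) 5 = -25$)
$P = -1566$ ($P = 8 + \left(865 - 2439\right) = 8 - 1574 = -1566$)
$\sqrt{P + S{\left(s \right)}} = \sqrt{-1566 - 25} = \sqrt{-1591} = i \sqrt{1591}$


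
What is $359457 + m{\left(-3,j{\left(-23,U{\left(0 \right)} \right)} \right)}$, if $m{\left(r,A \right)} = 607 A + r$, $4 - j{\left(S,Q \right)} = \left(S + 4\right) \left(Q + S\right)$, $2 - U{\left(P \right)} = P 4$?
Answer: $119689$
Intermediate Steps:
$U{\left(P \right)} = 2 - 4 P$ ($U{\left(P \right)} = 2 - P 4 = 2 - 4 P$)
$j{\left(S,Q \right)} = 4 - \left(4 + S\right) \left(Q + S\right)$ ($j{\left(S,Q \right)} = 4 - \left(S + 4\right) \left(Q + S\right) = 4 - \left(4 + S\right) \left(Q + S\right)$)
$m{\left(r,A \right)} = r + 607 A$
$359457 + m{\left(-3,j{\left(-23,U{\left(0 \right)} \right)} \right)} = 359457 + \left(-3 + 607 \left(4 - \left(-23\right)^{2} - 4 \left(2 - 0\right) - -92 - \left(2 - 0\right) \left(-23\right)\right)\right) = 359457 + \left(-3 + 607 \left(4 - 529 - 4 \left(2 + 0\right) + 92 - \left(2 + 0\right) \left(-23\right)\right)\right) = 359457 + \left(-3 + 607 \left(4 - 529 - 8 + 92 - 2 \left(-23\right)\right)\right) = 359457 + \left(-3 + 607 \left(4 - 529 - 8 + 92 + 46\right)\right) = 359457 + \left(-3 + 607 \left(-395\right)\right) = 359457 - 239768 = 119689$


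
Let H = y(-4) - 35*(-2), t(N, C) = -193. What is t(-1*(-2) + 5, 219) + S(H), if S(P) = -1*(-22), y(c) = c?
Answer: -171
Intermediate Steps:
H = 66 (H = -4 - 35*(-2) = -4 - 7*(-10) = -4 + 70 = 66)
S(P) = 22
t(-1*(-2) + 5, 219) + S(H) = -193 + 22 = -171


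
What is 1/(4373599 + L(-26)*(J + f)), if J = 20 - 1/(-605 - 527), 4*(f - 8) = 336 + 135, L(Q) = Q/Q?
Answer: 566/2475539529 ≈ 2.2864e-7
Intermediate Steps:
L(Q) = 1
f = 503/4 (f = 8 + (336 + 135)/4 = 8 + (1/4)*471 = 8 + 471/4 = 503/4 ≈ 125.75)
J = 22641/1132 (J = 20 - 1/(-1132) = 20 - 1*(-1/1132) = 20 + 1/1132 = 22641/1132 ≈ 20.001)
1/(4373599 + L(-26)*(J + f)) = 1/(4373599 + 1*(22641/1132 + 503/4)) = 1/(4373599 + 1*(82495/566)) = 1/(4373599 + 82495/566) = 1/(2475539529/566) = 566/2475539529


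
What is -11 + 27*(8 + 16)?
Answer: 637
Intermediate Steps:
-11 + 27*(8 + 16) = -11 + 27*24 = -11 + 648 = 637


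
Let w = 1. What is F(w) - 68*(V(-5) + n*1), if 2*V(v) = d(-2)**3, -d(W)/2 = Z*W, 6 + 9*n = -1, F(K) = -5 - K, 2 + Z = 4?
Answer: -156250/9 ≈ -17361.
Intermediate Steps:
Z = 2 (Z = -2 + 4 = 2)
n = -7/9 (n = -2/3 + (1/9)*(-1) = -2/3 - 1/9 = -7/9 ≈ -0.77778)
d(W) = -4*W
V(v) = 256 (V(v) = (-4*(-2))**3/2 = (1/2)*8**3 = (1/2)*512 = 256)
F(w) - 68*(V(-5) + n*1) = (-5 - 1*1) - 68*(256 - 7/9*1) = (-5 - 1) - 68*(256 - 7/9) = -6 - 68*2297/9 = -6 - 156196/9 = -156250/9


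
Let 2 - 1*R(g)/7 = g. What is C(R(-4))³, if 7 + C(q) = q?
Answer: 42875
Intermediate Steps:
R(g) = 14 - 7*g
C(q) = -7 + q
C(R(-4))³ = (-7 + (14 - 7*(-4)))³ = (-7 + (14 + 28))³ = (-7 + 42)³ = 35³ = 42875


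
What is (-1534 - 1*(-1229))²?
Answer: 93025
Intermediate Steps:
(-1534 - 1*(-1229))² = (-1534 + 1229)² = (-305)² = 93025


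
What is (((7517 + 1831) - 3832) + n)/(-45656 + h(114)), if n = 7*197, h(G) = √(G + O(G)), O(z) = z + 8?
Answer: -15739906/104223505 - 1379*√59/208447010 ≈ -0.15107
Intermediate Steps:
O(z) = 8 + z
h(G) = √(8 + 2*G) (h(G) = √(G + (8 + G)) = √(8 + 2*G))
n = 1379
(((7517 + 1831) - 3832) + n)/(-45656 + h(114)) = (((7517 + 1831) - 3832) + 1379)/(-45656 + √(8 + 2*114)) = ((9348 - 3832) + 1379)/(-45656 + √(8 + 228)) = (5516 + 1379)/(-45656 + √236) = 6895/(-45656 + 2*√59)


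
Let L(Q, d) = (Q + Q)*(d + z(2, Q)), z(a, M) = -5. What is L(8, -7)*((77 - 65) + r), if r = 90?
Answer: -19584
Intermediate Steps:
L(Q, d) = 2*Q*(-5 + d) (L(Q, d) = (Q + Q)*(d - 5) = (2*Q)*(-5 + d) = 2*Q*(-5 + d))
L(8, -7)*((77 - 65) + r) = (2*8*(-5 - 7))*((77 - 65) + 90) = (2*8*(-12))*(12 + 90) = -192*102 = -19584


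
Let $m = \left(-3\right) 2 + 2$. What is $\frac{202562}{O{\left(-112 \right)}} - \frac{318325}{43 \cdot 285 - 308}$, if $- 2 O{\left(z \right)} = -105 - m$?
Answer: $\frac{4807865603}{1206647} \approx 3984.5$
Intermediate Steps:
$m = -4$ ($m = -6 + 2 = -4$)
$O{\left(z \right)} = \frac{101}{2}$ ($O{\left(z \right)} = - \frac{-105 - -4}{2} = - \frac{-105 + 4}{2} = \left(- \frac{1}{2}\right) \left(-101\right) = \frac{101}{2}$)
$\frac{202562}{O{\left(-112 \right)}} - \frac{318325}{43 \cdot 285 - 308} = \frac{202562}{\frac{101}{2}} - \frac{318325}{43 \cdot 285 - 308} = 202562 \cdot \frac{2}{101} - \frac{318325}{12255 - 308} = \frac{405124}{101} - \frac{318325}{11947} = \frac{4807865603}{1206647}$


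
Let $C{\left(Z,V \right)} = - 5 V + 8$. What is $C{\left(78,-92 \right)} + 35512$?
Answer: $35980$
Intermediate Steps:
$C{\left(Z,V \right)} = 8 - 5 V$
$C{\left(78,-92 \right)} + 35512 = \left(8 - -460\right) + 35512 = \left(8 + 460\right) + 35512 = 468 + 35512 = 35980$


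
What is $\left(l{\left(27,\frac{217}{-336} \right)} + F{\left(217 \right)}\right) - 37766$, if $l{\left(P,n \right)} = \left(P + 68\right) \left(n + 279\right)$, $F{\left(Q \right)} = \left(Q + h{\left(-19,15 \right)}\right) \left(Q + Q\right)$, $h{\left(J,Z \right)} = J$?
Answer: $\frac{3581263}{48} \approx 74610.0$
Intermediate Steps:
$F{\left(Q \right)} = 2 Q \left(-19 + Q\right)$ ($F{\left(Q \right)} = \left(Q - 19\right) \left(Q + Q\right) = \left(-19 + Q\right) 2 Q = 2 Q \left(-19 + Q\right)$)
$l{\left(P,n \right)} = \left(68 + P\right) \left(279 + n\right)$
$\left(l{\left(27,\frac{217}{-336} \right)} + F{\left(217 \right)}\right) - 37766 = \left(\left(18972 + 68 \frac{217}{-336} + 279 \cdot 27 + 27 \frac{217}{-336}\right) + 2 \cdot 217 \left(-19 + 217\right)\right) - 37766 = \left(\left(18972 + 68 \cdot 217 \left(- \frac{1}{336}\right) + 7533 + 27 \cdot 217 \left(- \frac{1}{336}\right)\right) + 2 \cdot 217 \cdot 198\right) - 37766 = \left(\left(18972 + 68 \left(- \frac{31}{48}\right) + 7533 + 27 \left(- \frac{31}{48}\right)\right) + 85932\right) - 37766 = \left(\left(18972 - \frac{527}{12} + 7533 - \frac{279}{16}\right) + 85932\right) - 37766 = \left(\frac{1269295}{48} + 85932\right) - 37766 = \frac{5394031}{48} - 37766 = \frac{3581263}{48}$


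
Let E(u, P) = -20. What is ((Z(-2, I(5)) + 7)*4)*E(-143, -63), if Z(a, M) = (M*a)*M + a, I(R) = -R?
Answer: 3600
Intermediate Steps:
Z(a, M) = a + a*M² (Z(a, M) = a*M² + a = a + a*M²)
((Z(-2, I(5)) + 7)*4)*E(-143, -63) = ((-2*(1 + (-1*5)²) + 7)*4)*(-20) = ((-2*(1 + (-5)²) + 7)*4)*(-20) = ((-2*(1 + 25) + 7)*4)*(-20) = ((-2*26 + 7)*4)*(-20) = ((-52 + 7)*4)*(-20) = -45*4*(-20) = -180*(-20) = 3600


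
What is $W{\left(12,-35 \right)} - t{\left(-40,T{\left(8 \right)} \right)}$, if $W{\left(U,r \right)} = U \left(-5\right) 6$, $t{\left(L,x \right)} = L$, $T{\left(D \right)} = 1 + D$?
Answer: $-320$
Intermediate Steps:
$W{\left(U,r \right)} = - 30 U$ ($W{\left(U,r \right)} = - 5 U 6 = - 30 U$)
$W{\left(12,-35 \right)} - t{\left(-40,T{\left(8 \right)} \right)} = \left(-30\right) 12 - -40 = -360 + 40 = -320$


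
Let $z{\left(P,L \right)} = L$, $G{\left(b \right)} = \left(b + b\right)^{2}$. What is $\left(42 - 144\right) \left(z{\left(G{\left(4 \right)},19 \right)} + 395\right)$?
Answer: $-42228$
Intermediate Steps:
$G{\left(b \right)} = 4 b^{2}$ ($G{\left(b \right)} = \left(2 b\right)^{2} = 4 b^{2}$)
$\left(42 - 144\right) \left(z{\left(G{\left(4 \right)},19 \right)} + 395\right) = \left(42 - 144\right) \left(19 + 395\right) = \left(-102\right) 414 = -42228$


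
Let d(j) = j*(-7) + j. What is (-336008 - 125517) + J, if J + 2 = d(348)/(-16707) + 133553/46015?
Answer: -118268995572848/256257535 ≈ -4.6152e+5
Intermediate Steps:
d(j) = -6*j (d(j) = -7*j + j = -6*j)
J = 263268027/256257535 (J = -2 + (-6*348/(-16707) + 133553/46015) = -2 + (-2088*(-1/16707) + 133553*(1/46015)) = -2 + (696/5569 + 133553/46015) = -2 + 775783097/256257535 = 263268027/256257535 ≈ 1.0274)
(-336008 - 125517) + J = (-336008 - 125517) + 263268027/256257535 = -461525 + 263268027/256257535 = -118268995572848/256257535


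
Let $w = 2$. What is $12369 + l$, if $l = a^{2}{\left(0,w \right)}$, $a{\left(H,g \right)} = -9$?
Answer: $12450$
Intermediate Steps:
$l = 81$ ($l = \left(-9\right)^{2} = 81$)
$12369 + l = 12369 + 81 = 12450$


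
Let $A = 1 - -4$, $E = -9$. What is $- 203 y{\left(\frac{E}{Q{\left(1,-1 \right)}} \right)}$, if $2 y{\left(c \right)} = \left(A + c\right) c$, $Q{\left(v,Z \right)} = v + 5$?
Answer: $\frac{4263}{8} \approx 532.88$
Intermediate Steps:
$Q{\left(v,Z \right)} = 5 + v$
$A = 5$ ($A = 1 + 4 = 5$)
$y{\left(c \right)} = \frac{c \left(5 + c\right)}{2}$ ($y{\left(c \right)} = \frac{\left(5 + c\right) c}{2} = \frac{c \left(5 + c\right)}{2}$)
$- 203 y{\left(\frac{E}{Q{\left(1,-1 \right)}} \right)} = - 203 \frac{- \frac{9}{5 + 1} \left(5 - \frac{9}{5 + 1}\right)}{2} = - 203 \frac{- \frac{9}{6} \left(5 - \frac{9}{6}\right)}{2} = - 203 \frac{\left(-9\right) \frac{1}{6} \left(5 - \frac{3}{2}\right)}{2} = - 203 \cdot \frac{1}{2} \left(- \frac{3}{2}\right) \left(5 - \frac{3}{2}\right) = - 203 \cdot \frac{1}{2} \left(- \frac{3}{2}\right) \frac{7}{2} = \left(-203\right) \left(- \frac{21}{8}\right) = \frac{4263}{8}$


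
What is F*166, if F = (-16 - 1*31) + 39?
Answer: -1328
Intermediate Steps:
F = -8 (F = (-16 - 31) + 39 = -47 + 39 = -8)
F*166 = -8*166 = -1328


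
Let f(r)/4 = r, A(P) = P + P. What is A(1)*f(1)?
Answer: 8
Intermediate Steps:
A(P) = 2*P
f(r) = 4*r
A(1)*f(1) = (2*1)*(4*1) = 2*4 = 8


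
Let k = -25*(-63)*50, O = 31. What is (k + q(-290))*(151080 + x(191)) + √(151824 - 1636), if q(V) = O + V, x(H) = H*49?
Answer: 12593017549 + 2*√37547 ≈ 1.2593e+10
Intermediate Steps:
k = 78750 (k = 1575*50 = 78750)
x(H) = 49*H
q(V) = 31 + V
(k + q(-290))*(151080 + x(191)) + √(151824 - 1636) = (78750 + (31 - 290))*(151080 + 49*191) + √(151824 - 1636) = (78750 - 259)*(151080 + 9359) + √150188 = 78491*160439 + 2*√37547 = 12593017549 + 2*√37547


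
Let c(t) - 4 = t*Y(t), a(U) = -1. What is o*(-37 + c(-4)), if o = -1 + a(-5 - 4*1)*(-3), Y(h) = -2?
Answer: -50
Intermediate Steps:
c(t) = 4 - 2*t (c(t) = 4 + t*(-2) = 4 - 2*t)
o = 2 (o = -1 - 1*(-3) = -1 + 3 = 2)
o*(-37 + c(-4)) = 2*(-37 + (4 - 2*(-4))) = 2*(-37 + (4 + 8)) = 2*(-37 + 12) = 2*(-25) = -50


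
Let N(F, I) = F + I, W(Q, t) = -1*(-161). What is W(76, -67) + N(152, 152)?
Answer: 465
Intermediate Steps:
W(Q, t) = 161
W(76, -67) + N(152, 152) = 161 + (152 + 152) = 161 + 304 = 465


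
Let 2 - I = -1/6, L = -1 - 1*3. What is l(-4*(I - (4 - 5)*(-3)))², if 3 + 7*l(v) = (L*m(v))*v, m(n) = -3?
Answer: 1369/49 ≈ 27.939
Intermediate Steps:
L = -4 (L = -1 - 3 = -4)
I = 13/6 (I = 2 - (-1)/6 = 2 - 1*(-⅙) = 2 + ⅙ = 13/6 ≈ 2.1667)
l(v) = -3/7 + 12*v/7 (l(v) = -3/7 + ((-4*(-3))*v)/7 = -3/7 + (12*v)/7 = -3/7 + 12*v/7)
l(-4*(I - (4 - 5)*(-3)))² = (-3/7 + 12*(-4*(13/6 - (4 - 5)*(-3)))/7)² = (-3/7 + 12*(-4*(13/6 - (-1)*(-3)))/7)² = (-3/7 + 12*(-4*(13/6 - 1*3))/7)² = (-3/7 + 12*(-4*(13/6 - 3))/7)² = (-3/7 + 12*(-4*(-⅚))/7)² = (-3/7 + (12/7)*(10/3))² = (-3/7 + 40/7)² = (37/7)² = 1369/49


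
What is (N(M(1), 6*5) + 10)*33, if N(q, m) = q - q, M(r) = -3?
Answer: 330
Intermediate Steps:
N(q, m) = 0
(N(M(1), 6*5) + 10)*33 = (0 + 10)*33 = 10*33 = 330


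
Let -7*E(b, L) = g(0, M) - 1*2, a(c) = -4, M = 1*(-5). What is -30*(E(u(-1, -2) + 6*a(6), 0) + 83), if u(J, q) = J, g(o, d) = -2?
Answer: -17550/7 ≈ -2507.1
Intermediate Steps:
M = -5
E(b, L) = 4/7 (E(b, L) = -(-2 - 1*2)/7 = -(-2 - 2)/7 = -⅐*(-4) = 4/7)
-30*(E(u(-1, -2) + 6*a(6), 0) + 83) = -30*(4/7 + 83) = -30*585/7 = -17550/7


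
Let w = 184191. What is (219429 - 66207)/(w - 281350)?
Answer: -153222/97159 ≈ -1.5770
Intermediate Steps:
(219429 - 66207)/(w - 281350) = (219429 - 66207)/(184191 - 281350) = 153222/(-97159) = 153222*(-1/97159) = -153222/97159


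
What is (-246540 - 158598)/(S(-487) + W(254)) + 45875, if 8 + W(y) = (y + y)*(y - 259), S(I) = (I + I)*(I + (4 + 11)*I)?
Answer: 174023398681/3793430 ≈ 45875.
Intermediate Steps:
S(I) = 32*I**2 (S(I) = (2*I)*(I + 15*I) = (2*I)*(16*I) = 32*I**2)
W(y) = -8 + 2*y*(-259 + y) (W(y) = -8 + (y + y)*(y - 259) = -8 + (2*y)*(-259 + y) = -8 + 2*y*(-259 + y))
(-246540 - 158598)/(S(-487) + W(254)) + 45875 = (-246540 - 158598)/(32*(-487)**2 + (-8 - 518*254 + 2*254**2)) + 45875 = -405138/(32*237169 + (-8 - 131572 + 2*64516)) + 45875 = -405138/(7589408 + (-8 - 131572 + 129032)) + 45875 = -405138/(7589408 - 2548) + 45875 = -405138/7586860 + 45875 = -405138*1/7586860 + 45875 = -202569/3793430 + 45875 = 174023398681/3793430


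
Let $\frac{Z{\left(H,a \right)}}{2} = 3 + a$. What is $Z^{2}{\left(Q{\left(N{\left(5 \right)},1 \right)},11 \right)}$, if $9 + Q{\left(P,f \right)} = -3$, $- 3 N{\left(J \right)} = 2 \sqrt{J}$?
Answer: $784$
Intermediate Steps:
$N{\left(J \right)} = - \frac{2 \sqrt{J}}{3}$
$Q{\left(P,f \right)} = -12$ ($Q{\left(P,f \right)} = -9 - 3 = -12$)
$Z{\left(H,a \right)} = 6 + 2 a$ ($Z{\left(H,a \right)} = 2 \left(3 + a\right) = 6 + 2 a$)
$Z^{2}{\left(Q{\left(N{\left(5 \right)},1 \right)},11 \right)} = \left(6 + 2 \cdot 11\right)^{2} = \left(6 + 22\right)^{2} = 28^{2} = 784$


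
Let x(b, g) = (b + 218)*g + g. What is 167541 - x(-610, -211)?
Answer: 85040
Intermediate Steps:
x(b, g) = g + g*(218 + b) (x(b, g) = (218 + b)*g + g = g*(218 + b) + g = g + g*(218 + b))
167541 - x(-610, -211) = 167541 - (-211)*(219 - 610) = 167541 - (-211)*(-391) = 167541 - 1*82501 = 167541 - 82501 = 85040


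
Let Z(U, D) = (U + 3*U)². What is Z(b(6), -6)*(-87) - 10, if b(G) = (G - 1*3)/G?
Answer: -358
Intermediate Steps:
b(G) = (-3 + G)/G (b(G) = (G - 3)/G = (-3 + G)/G)
Z(U, D) = 16*U² (Z(U, D) = (4*U)² = 16*U²)
Z(b(6), -6)*(-87) - 10 = (16*((-3 + 6)/6)²)*(-87) - 10 = (16*((⅙)*3)²)*(-87) - 10 = (16*(½)²)*(-87) - 10 = (16*(¼))*(-87) - 10 = 4*(-87) - 10 = -348 - 10 = -358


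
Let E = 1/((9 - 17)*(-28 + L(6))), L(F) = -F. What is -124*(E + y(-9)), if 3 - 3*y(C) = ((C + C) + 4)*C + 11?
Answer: 1129795/204 ≈ 5538.2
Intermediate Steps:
E = 1/272 (E = 1/((9 - 17)*(-28 - 1*6)) = 1/(-8*(-28 - 6)) = 1/(-8*(-34)) = 1/272 ≈ 0.0036765)
y(C) = -8/3 - C*(4 + 2*C)/3 (y(C) = 1 - (((C + C) + 4)*C + 11)/3 = 1 - ((2*C + 4)*C + 11)/3 = 1 - ((4 + 2*C)*C + 11)/3 = 1 - (C*(4 + 2*C) + 11)/3 = 1 - (11 + C*(4 + 2*C))/3 = 1 + (-11/3 - C*(4 + 2*C)/3) = -8/3 - C*(4 + 2*C)/3)
-124*(E + y(-9)) = -124*(1/272 + (-8/3 - 4/3*(-9) - ⅔*(-9)²)) = -124*(1/272 + (-8/3 + 12 - ⅔*81)) = -124*(1/272 + (-8/3 + 12 - 54)) = -124*(1/272 - 134/3) = -124*(-36445/816) = 1129795/204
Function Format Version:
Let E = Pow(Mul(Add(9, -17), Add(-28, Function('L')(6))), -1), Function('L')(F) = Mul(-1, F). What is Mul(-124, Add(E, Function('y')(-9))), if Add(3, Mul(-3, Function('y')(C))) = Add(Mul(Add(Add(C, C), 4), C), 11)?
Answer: Rational(1129795, 204) ≈ 5538.2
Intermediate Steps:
E = Rational(1, 272) (E = Pow(Mul(Add(9, -17), Add(-28, Mul(-1, 6))), -1) = Pow(Mul(-8, Add(-28, -6)), -1) = Pow(Mul(-8, -34), -1) = Pow(272, -1) = Rational(1, 272) ≈ 0.0036765)
Function('y')(C) = Add(Rational(-8, 3), Mul(Rational(-1, 3), C, Add(4, Mul(2, C)))) (Function('y')(C) = Add(1, Mul(Rational(-1, 3), Add(Mul(Add(Add(C, C), 4), C), 11))) = Add(1, Mul(Rational(-1, 3), Add(Mul(Add(Mul(2, C), 4), C), 11))) = Add(1, Mul(Rational(-1, 3), Add(Mul(Add(4, Mul(2, C)), C), 11))) = Add(1, Mul(Rational(-1, 3), Add(Mul(C, Add(4, Mul(2, C))), 11))) = Add(1, Mul(Rational(-1, 3), Add(11, Mul(C, Add(4, Mul(2, C)))))) = Add(1, Add(Rational(-11, 3), Mul(Rational(-1, 3), C, Add(4, Mul(2, C))))) = Add(Rational(-8, 3), Mul(Rational(-1, 3), C, Add(4, Mul(2, C)))))
Mul(-124, Add(E, Function('y')(-9))) = Mul(-124, Add(Rational(1, 272), Add(Rational(-8, 3), Mul(Rational(-4, 3), -9), Mul(Rational(-2, 3), Pow(-9, 2))))) = Mul(-124, Add(Rational(1, 272), Add(Rational(-8, 3), 12, Mul(Rational(-2, 3), 81)))) = Mul(-124, Add(Rational(1, 272), Add(Rational(-8, 3), 12, -54))) = Mul(-124, Add(Rational(1, 272), Rational(-134, 3))) = Mul(-124, Rational(-36445, 816)) = Rational(1129795, 204)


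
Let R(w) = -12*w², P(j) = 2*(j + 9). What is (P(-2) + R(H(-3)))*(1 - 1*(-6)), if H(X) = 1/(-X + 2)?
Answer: 2366/25 ≈ 94.640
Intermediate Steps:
P(j) = 18 + 2*j (P(j) = 2*(9 + j) = 18 + 2*j)
H(X) = 1/(2 - X)
(P(-2) + R(H(-3)))*(1 - 1*(-6)) = ((18 + 2*(-2)) - 12/(-2 - 3)²)*(1 - 1*(-6)) = ((18 - 4) - 12*(-1/(-5))²)*(1 + 6) = (14 - 12*(-1*(-⅕))²)*7 = (14 - 12*(⅕)²)*7 = (14 - 12*1/25)*7 = (14 - 12/25)*7 = (338/25)*7 = 2366/25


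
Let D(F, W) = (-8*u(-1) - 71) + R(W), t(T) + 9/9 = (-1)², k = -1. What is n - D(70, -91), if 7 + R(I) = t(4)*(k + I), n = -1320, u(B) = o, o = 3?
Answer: -1218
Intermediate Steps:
u(B) = 3
t(T) = 0 (t(T) = -1 + (-1)² = -1 + 1 = 0)
R(I) = -7 (R(I) = -7 + 0*(-1 + I) = -7 + 0 = -7)
D(F, W) = -102 (D(F, W) = (-8*3 - 71) - 7 = (-24 - 71) - 7 = -95 - 7 = -102)
n - D(70, -91) = -1320 - 1*(-102) = -1320 + 102 = -1218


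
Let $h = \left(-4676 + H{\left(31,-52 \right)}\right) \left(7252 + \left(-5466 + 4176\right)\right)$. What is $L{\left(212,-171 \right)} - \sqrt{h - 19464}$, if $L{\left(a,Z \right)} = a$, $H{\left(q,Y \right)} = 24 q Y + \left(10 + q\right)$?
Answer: $212 - i \sqrt{258311190} \approx 212.0 - 16072.0 i$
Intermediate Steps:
$H{\left(q,Y \right)} = 10 + q + 24 Y q$ ($H{\left(q,Y \right)} = 24 Y q + \left(10 + q\right) = 10 + q + 24 Y q$)
$h = -258291726$ ($h = \left(-4676 + \left(10 + 31 + 24 \left(-52\right) 31\right)\right) \left(7252 + \left(-5466 + 4176\right)\right) = \left(-4676 + \left(10 + 31 - 38688\right)\right) \left(7252 - 1290\right) = \left(-4676 - 38647\right) 5962 = \left(-43323\right) 5962 = -258291726$)
$L{\left(212,-171 \right)} - \sqrt{h - 19464} = 212 - \sqrt{-258291726 - 19464} = 212 - \sqrt{-258311190} = 212 - i \sqrt{258311190}$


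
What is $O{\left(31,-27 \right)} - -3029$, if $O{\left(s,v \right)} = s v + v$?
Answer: $2165$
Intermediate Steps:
$O{\left(s,v \right)} = v + s v$
$O{\left(31,-27 \right)} - -3029 = - 27 \left(1 + 31\right) - -3029 = \left(-27\right) 32 + 3029 = -864 + 3029 = 2165$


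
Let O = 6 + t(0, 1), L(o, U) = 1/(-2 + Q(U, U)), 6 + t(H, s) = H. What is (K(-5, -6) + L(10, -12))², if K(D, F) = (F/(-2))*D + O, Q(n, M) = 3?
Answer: 196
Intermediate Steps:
t(H, s) = -6 + H
L(o, U) = 1 (L(o, U) = 1/(-2 + 3) = 1/1 = 1)
O = 0 (O = 6 + (-6 + 0) = 6 - 6 = 0)
K(D, F) = -D*F/2 (K(D, F) = (F/(-2))*D + 0 = (F*(-½))*D + 0 = (-F/2)*D + 0 = -D*F/2 + 0 = -D*F/2)
(K(-5, -6) + L(10, -12))² = (-½*(-5)*(-6) + 1)² = (-15 + 1)² = (-14)² = 196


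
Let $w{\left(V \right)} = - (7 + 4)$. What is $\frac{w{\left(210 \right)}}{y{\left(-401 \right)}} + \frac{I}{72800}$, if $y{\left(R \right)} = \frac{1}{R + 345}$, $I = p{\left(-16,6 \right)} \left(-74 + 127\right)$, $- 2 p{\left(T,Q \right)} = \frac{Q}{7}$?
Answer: $\frac{313913441}{509600} \approx 616.0$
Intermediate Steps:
$p{\left(T,Q \right)} = - \frac{Q}{14}$ ($p{\left(T,Q \right)} = - \frac{Q \frac{1}{7}}{2} = - \frac{\frac{1}{7} Q}{2} = - \frac{Q}{14}$)
$w{\left(V \right)} = -11$ ($w{\left(V \right)} = \left(-1\right) 11 = -11$)
$I = - \frac{159}{7}$ ($I = \left(- \frac{1}{14}\right) 6 \left(-74 + 127\right) = \left(- \frac{3}{7}\right) 53 = - \frac{159}{7} \approx -22.714$)
$y{\left(R \right)} = \frac{1}{345 + R}$
$\frac{w{\left(210 \right)}}{y{\left(-401 \right)}} + \frac{I}{72800} = - \frac{11}{\frac{1}{345 - 401}} - \frac{159}{7 \cdot 72800} = - \frac{11}{\frac{1}{-56}} - \frac{159}{509600} = - \frac{11}{- \frac{1}{56}} - \frac{159}{509600} = \left(-11\right) \left(-56\right) - \frac{159}{509600} = 616 - \frac{159}{509600} = \frac{313913441}{509600}$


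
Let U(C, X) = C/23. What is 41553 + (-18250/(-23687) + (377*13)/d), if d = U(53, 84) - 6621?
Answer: 11525762135333/277374770 ≈ 41553.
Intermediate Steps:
U(C, X) = C/23 (U(C, X) = C*(1/23) = C/23)
d = -152230/23 (d = (1/23)*53 - 6621 = 53/23 - 6621 = -152230/23 ≈ -6618.7)
41553 + (-18250/(-23687) + (377*13)/d) = 41553 + (-18250/(-23687) + (377*13)/(-152230/23)) = 41553 + (-18250*(-1/23687) + 4901*(-23/152230)) = 41553 + (18250/23687 - 8671/11710) = 41553 + 8317523/277374770 = 11525762135333/277374770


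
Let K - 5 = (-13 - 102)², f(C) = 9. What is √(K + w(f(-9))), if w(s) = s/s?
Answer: √13231 ≈ 115.03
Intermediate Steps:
w(s) = 1
K = 13230 (K = 5 + (-13 - 102)² = 5 + (-115)² = 5 + 13225 = 13230)
√(K + w(f(-9))) = √(13230 + 1) = √13231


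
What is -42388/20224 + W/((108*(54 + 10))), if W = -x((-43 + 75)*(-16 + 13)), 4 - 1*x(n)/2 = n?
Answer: -290069/136512 ≈ -2.1249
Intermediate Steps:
x(n) = 8 - 2*n
W = -200 (W = -(8 - 2*(-43 + 75)*(-16 + 13)) = -(8 - 64*(-3)) = -(8 - 2*(-96)) = -(8 + 192) = -1*200 = -200)
-42388/20224 + W/((108*(54 + 10))) = -42388/20224 - 200*1/(108*(54 + 10)) = -42388*1/20224 - 200/(108*64) = -10597/5056 - 200/6912 = -10597/5056 - 200*1/6912 = -10597/5056 - 25/864 = -290069/136512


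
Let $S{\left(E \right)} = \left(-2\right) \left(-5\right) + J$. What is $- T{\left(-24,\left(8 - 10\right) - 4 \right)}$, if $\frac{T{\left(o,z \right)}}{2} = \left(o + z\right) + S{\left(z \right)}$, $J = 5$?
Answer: $30$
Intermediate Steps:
$S{\left(E \right)} = 15$ ($S{\left(E \right)} = \left(-2\right) \left(-5\right) + 5 = 10 + 5 = 15$)
$T{\left(o,z \right)} = 30 + 2 o + 2 z$ ($T{\left(o,z \right)} = 2 \left(\left(o + z\right) + 15\right) = 2 \left(15 + o + z\right) = 30 + 2 o + 2 z$)
$- T{\left(-24,\left(8 - 10\right) - 4 \right)} = - (30 + 2 \left(-24\right) + 2 \left(\left(8 - 10\right) - 4\right)) = - (30 - 48 + 2 \left(-2 - 4\right)) = - (30 - 48 + 2 \left(-6\right)) = - (30 - 48 - 12) = \left(-1\right) \left(-30\right) = 30$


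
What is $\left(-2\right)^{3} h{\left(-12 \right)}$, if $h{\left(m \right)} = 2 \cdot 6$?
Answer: $-96$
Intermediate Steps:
$h{\left(m \right)} = 12$
$\left(-2\right)^{3} h{\left(-12 \right)} = \left(-2\right)^{3} \cdot 12 = \left(-8\right) 12 = -96$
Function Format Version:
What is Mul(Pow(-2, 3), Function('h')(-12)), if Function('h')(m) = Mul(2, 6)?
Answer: -96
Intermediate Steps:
Function('h')(m) = 12
Mul(Pow(-2, 3), Function('h')(-12)) = Mul(Pow(-2, 3), 12) = Mul(-8, 12) = -96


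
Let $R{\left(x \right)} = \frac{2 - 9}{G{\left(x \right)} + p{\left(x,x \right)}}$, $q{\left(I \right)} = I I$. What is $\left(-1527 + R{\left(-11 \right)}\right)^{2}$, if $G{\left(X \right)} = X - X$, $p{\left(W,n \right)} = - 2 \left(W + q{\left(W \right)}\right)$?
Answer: $\frac{112850980489}{48400} \approx 2.3316 \cdot 10^{6}$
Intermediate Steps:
$q{\left(I \right)} = I^{2}$
$p{\left(W,n \right)} = - 2 W - 2 W^{2}$ ($p{\left(W,n \right)} = - 2 \left(W + W^{2}\right) = - 2 W - 2 W^{2}$)
$G{\left(X \right)} = 0$
$R{\left(x \right)} = - \frac{7}{2 x \left(-1 - x\right)}$ ($R{\left(x \right)} = \frac{2 - 9}{0 + 2 x \left(-1 - x\right)} = - \frac{7}{2 x \left(-1 - x\right)}$)
$\left(-1527 + R{\left(-11 \right)}\right)^{2} = \left(-1527 + \frac{7}{2 \left(-11\right) \left(1 - 11\right)}\right)^{2} = \left(-1527 + \frac{7}{2} \left(- \frac{1}{11}\right) \frac{1}{-10}\right)^{2} = \left(-1527 + \frac{7}{2} \left(- \frac{1}{11}\right) \left(- \frac{1}{10}\right)\right)^{2} = \left(-1527 + \frac{7}{220}\right)^{2} = \left(- \frac{335933}{220}\right)^{2} = \frac{112850980489}{48400}$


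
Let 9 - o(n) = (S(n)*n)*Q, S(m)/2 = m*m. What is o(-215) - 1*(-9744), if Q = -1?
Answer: -19866997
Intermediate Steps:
S(m) = 2*m² (S(m) = 2*(m*m) = 2*m²)
o(n) = 9 + 2*n³ (o(n) = 9 - (2*n²)*n*(-1) = 9 - 2*n³*(-1) = 9 - (-2)*n³ = 9 + 2*n³)
o(-215) - 1*(-9744) = (9 + 2*(-215)³) - 1*(-9744) = (9 + 2*(-9938375)) + 9744 = (9 - 19876750) + 9744 = -19876741 + 9744 = -19866997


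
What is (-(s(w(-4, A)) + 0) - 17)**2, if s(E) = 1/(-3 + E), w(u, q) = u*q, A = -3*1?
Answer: 23716/81 ≈ 292.79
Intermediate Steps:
A = -3
w(u, q) = q*u
(-(s(w(-4, A)) + 0) - 17)**2 = (-(1/(-3 - 3*(-4)) + 0) - 17)**2 = (-(1/(-3 + 12) + 0) - 17)**2 = (-(1/9 + 0) - 17)**2 = (-1*1/9 - 17)**2 = (-1/9 - 17)**2 = (-154/9)**2 = 23716/81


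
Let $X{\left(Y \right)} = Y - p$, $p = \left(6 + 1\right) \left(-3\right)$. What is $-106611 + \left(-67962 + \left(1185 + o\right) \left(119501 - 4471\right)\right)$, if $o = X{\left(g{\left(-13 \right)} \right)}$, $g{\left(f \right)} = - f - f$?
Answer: $141542387$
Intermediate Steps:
$g{\left(f \right)} = - 2 f$
$p = -21$ ($p = 7 \left(-3\right) = -21$)
$X{\left(Y \right)} = 21 + Y$ ($X{\left(Y \right)} = Y - -21 = Y + 21 = 21 + Y$)
$o = 47$ ($o = 21 - -26 = 21 + 26 = 47$)
$-106611 + \left(-67962 + \left(1185 + o\right) \left(119501 - 4471\right)\right) = -106611 - \left(67962 - \left(1185 + 47\right) \left(119501 - 4471\right)\right) = -106611 + \left(-67962 + 1232 \cdot 115030\right) = -106611 + \left(-67962 + 141716960\right) = -106611 + 141648998 = 141542387$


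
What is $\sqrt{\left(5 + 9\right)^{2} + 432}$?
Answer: $2 \sqrt{157} \approx 25.06$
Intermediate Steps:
$\sqrt{\left(5 + 9\right)^{2} + 432} = \sqrt{14^{2} + 432} = \sqrt{196 + 432} = \sqrt{628} = 2 \sqrt{157}$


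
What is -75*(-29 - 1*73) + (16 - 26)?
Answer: 7640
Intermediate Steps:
-75*(-29 - 1*73) + (16 - 26) = -75*(-29 - 73) - 10 = -75*(-102) - 10 = 7650 - 10 = 7640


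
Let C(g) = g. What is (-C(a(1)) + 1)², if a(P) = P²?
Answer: 0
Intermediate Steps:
(-C(a(1)) + 1)² = (-1*1² + 1)² = (-1*1 + 1)² = (-1 + 1)² = 0² = 0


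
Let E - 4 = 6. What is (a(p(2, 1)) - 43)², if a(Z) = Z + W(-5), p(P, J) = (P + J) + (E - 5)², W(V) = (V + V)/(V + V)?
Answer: 196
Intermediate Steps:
E = 10 (E = 4 + 6 = 10)
W(V) = 1 (W(V) = (2*V)/((2*V)) = (2*V)*(1/(2*V)) = 1)
p(P, J) = 25 + J + P (p(P, J) = (P + J) + (10 - 5)² = (J + P) + 5² = (J + P) + 25 = 25 + J + P)
a(Z) = 1 + Z (a(Z) = Z + 1 = 1 + Z)
(a(p(2, 1)) - 43)² = ((1 + (25 + 1 + 2)) - 43)² = ((1 + 28) - 43)² = (29 - 43)² = (-14)² = 196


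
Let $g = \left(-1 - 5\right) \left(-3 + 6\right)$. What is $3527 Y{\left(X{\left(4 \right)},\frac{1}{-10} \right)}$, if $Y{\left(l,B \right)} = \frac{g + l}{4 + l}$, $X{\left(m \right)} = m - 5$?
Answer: $- \frac{67013}{3} \approx -22338.0$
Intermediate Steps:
$g = -18$ ($g = \left(-6\right) 3 = -18$)
$X{\left(m \right)} = -5 + m$
$Y{\left(l,B \right)} = \frac{-18 + l}{4 + l}$
$3527 Y{\left(X{\left(4 \right)},\frac{1}{-10} \right)} = 3527 \frac{-18 + \left(-5 + 4\right)}{4 + \left(-5 + 4\right)} = 3527 \frac{-18 - 1}{4 - 1} = 3527 \cdot \frac{1}{3} \left(-19\right) = 3527 \left(- \frac{19}{3}\right) = - \frac{67013}{3}$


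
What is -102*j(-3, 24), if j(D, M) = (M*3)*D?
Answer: 22032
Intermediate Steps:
j(D, M) = 3*D*M (j(D, M) = (3*M)*D = 3*D*M)
-102*j(-3, 24) = -306*(-3)*24 = -102*(-216) = 22032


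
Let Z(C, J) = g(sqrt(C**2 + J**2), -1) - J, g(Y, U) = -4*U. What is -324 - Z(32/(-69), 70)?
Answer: -258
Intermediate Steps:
Z(C, J) = 4 - J (Z(C, J) = -4*(-1) - J = 4 - J)
-324 - Z(32/(-69), 70) = -324 - (4 - 1*70) = -324 - (4 - 70) = -324 - 1*(-66) = -324 + 66 = -258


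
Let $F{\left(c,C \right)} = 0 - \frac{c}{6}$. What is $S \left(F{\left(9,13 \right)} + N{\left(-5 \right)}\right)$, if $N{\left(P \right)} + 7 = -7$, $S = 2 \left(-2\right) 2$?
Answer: $124$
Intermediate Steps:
$F{\left(c,C \right)} = - \frac{c}{6}$ ($F{\left(c,C \right)} = 0 - c \frac{1}{6} = 0 - \frac{c}{6} = - \frac{c}{6}$)
$S = -8$ ($S = \left(-4\right) 2 = -8$)
$N{\left(P \right)} = -14$ ($N{\left(P \right)} = -7 - 7 = -14$)
$S \left(F{\left(9,13 \right)} + N{\left(-5 \right)}\right) = - 8 \left(\left(- \frac{1}{6}\right) 9 - 14\right) = - 8 \left(- \frac{3}{2} - 14\right) = \left(-8\right) \left(- \frac{31}{2}\right) = 124$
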